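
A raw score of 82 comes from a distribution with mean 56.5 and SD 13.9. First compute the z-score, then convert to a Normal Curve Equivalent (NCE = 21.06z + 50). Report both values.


z = (X - mean) / SD = (82 - 56.5) / 13.9
z = 25.5 / 13.9
z = 1.8345
NCE = NCE = 21.06z + 50
Carry z at full precision (z = 25.5 / 13.9) into the conversion:
NCE = 21.06 * (25.5 / 13.9) + 50 = 537.03 / 13.9 + 50
NCE = 38.6353 + 50
NCE = 88.6353

88.6353


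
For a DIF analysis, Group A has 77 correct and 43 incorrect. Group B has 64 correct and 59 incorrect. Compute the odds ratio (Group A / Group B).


Odds_A = 77/43 = 1.7907
Odds_B = 64/59 = 1.0847
OR = Odds_A / Odds_B = 1.7907 / 1.0847
Exactly, OR = (77 * 59) / (43 * 64) = 4543 / 2752
OR = 1.6508

1.6508


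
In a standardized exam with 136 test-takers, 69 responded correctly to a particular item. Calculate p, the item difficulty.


Item difficulty p = number correct / total examinees
p = 69 / 136
p = 0.5074

0.5074


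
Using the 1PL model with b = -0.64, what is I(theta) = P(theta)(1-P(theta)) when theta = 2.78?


P = 1/(1+exp(-(2.78--0.64))) = 0.9683
I = P*(1-P) = 0.9683 * 0.0317
I = 0.0307

0.0307


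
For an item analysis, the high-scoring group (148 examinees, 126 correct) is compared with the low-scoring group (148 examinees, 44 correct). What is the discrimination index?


p_upper = 126/148 = 0.8514
p_lower = 44/148 = 0.2973
D = 0.8514 - 0.2973 = 0.5541

0.5541


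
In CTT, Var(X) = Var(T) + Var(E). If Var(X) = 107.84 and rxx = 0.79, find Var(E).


var_true = rxx * var_obs = 0.79 * 107.84 = 85.1936
var_error = var_obs - var_true
var_error = 107.84 - 85.1936
var_error = 22.6464

22.6464


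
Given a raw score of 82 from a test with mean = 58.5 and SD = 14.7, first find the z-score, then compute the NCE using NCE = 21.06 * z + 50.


z = (X - mean) / SD = (82 - 58.5) / 14.7
z = 23.5 / 14.7
z = 1.5986
NCE = NCE = 21.06z + 50
Carry z at full precision (z = 23.5 / 14.7) into the conversion:
NCE = 21.06 * (23.5 / 14.7) + 50 = 494.91 / 14.7 + 50
NCE = 33.6673 + 50
NCE = 83.6673

83.6673


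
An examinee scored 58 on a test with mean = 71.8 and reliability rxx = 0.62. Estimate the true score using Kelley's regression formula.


T_est = rxx * X + (1 - rxx) * mean
T_est = 0.62 * 58 + 0.38 * 71.8
T_est = 35.96 + 27.284
T_est = 63.244

63.244


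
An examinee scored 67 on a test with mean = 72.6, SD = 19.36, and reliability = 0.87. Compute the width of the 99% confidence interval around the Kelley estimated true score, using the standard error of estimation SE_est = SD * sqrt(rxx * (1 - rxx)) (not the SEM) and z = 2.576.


True score estimate = 0.87*67 + 0.13*72.6 = 67.728
SE_est = SD * sqrt(rxx * (1 - rxx)) = 19.36 * sqrt(0.87 * 0.13) = 19.36 * sqrt(0.1131) = 6.510834
CI = T_est +/- z * SE_est, so width = 2 * z * SE_est = 2 * 2.576 * 6.510834
Width = 33.5438

33.5438


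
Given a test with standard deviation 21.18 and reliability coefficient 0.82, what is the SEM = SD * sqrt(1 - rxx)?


SEM = SD * sqrt(1 - rxx)
SEM = 21.18 * sqrt(1 - 0.82)
SEM = 21.18 * sqrt(0.18) = 21.18 * 0.424264
SEM = 8.9859

8.9859


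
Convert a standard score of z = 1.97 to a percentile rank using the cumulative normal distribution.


CDF(z) = 0.5 * (1 + erf(z/sqrt(2)))
erf(1.393) = 0.9512
CDF = 0.9756
Percentile rank = 0.9756 * 100 = 97.56

97.56


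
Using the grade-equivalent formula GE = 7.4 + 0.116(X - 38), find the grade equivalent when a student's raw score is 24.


raw - median = 24 - 38 = -14
slope * diff = 0.116 * -14 = -1.624
GE = 7.4 + -1.624
GE = 5.776

5.776


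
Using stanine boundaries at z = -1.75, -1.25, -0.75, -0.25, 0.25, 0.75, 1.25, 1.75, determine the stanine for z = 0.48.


Stanine boundaries: [-1.75, -1.25, -0.75, -0.25, 0.25, 0.75, 1.25, 1.75]
z = 0.48
Check each boundary:
  z >= -1.75 -> could be stanine 2
  z >= -1.25 -> could be stanine 3
  z >= -0.75 -> could be stanine 4
  z >= -0.25 -> could be stanine 5
  z >= 0.25 -> could be stanine 6
  z < 0.75
  z < 1.25
  z < 1.75
Highest qualifying boundary gives stanine = 6

6


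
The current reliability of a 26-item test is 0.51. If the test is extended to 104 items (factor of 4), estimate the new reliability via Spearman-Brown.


r_new = (n * rxx) / (1 + (n-1) * rxx)
r_new = (4 * 0.51) / (1 + 3 * 0.51)
r_new = 2.04 / 2.53
r_new = 0.8063

0.8063


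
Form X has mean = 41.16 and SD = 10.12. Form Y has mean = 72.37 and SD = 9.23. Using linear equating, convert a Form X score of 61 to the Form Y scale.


slope = SD_Y / SD_X = 9.23 / 10.12 ~ 0.9121
intercept = mean_Y - slope * mean_X = 72.37 - (9.23 / 10.12) * 41.16 ~ 34.8298
Y = slope * X + intercept. To avoid rounding drift from the rounded slope/intercept, evaluate the equivalent form Y = mean_Y + SD_Y * (X - mean_X) / SD_X at full precision:
Y = 72.37 + 9.23 * (61 - 41.16) / 10.12
Y = 72.37 + 9.23 * 19.84 / 10.12
Y = 72.37 + 183.1232 / 10.12
Y = 72.37 + 18.0952
Y = 90.4652

90.4652


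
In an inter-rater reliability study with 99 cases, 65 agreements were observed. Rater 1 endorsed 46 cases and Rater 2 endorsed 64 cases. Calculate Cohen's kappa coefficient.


P_o = 65/99 = 0.656566
P_e = (46*64 + 53*35) / 9801 = 0.489644
kappa = (P_o - P_e) / (1 - P_e)
kappa = (0.656566 - 0.489644) / (1 - 0.489644)
kappa = 0.3271

0.3271


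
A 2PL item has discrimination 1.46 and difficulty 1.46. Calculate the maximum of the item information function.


For 2PL, max info at theta = b = 1.46
I_max = a^2 / 4 = 1.46^2 / 4
= 2.1316 / 4
I_max = 0.5329

0.5329


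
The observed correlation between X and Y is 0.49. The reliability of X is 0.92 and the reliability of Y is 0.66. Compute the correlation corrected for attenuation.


r_corrected = rxy / sqrt(rxx * ryy)
= 0.49 / sqrt(0.92 * 0.66)
= 0.49 / sqrt(0.6072)
= 0.49 / 0.77923
r_corrected = 0.6288

0.6288


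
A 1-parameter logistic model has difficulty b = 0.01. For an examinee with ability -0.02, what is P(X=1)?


theta - b = -0.02 - 0.01 = -0.03
exp(-(theta - b)) = exp(0.03) = 1.0305
P = 1 / (1 + 1.0305)
P = 0.4925

0.4925


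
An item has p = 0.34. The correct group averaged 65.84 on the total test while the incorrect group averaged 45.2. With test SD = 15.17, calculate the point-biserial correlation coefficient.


q = 1 - p = 0.66
rpb = ((M1 - M0) / SD) * sqrt(p * q)
rpb = ((65.84 - 45.2) / 15.17) * sqrt(0.34 * 0.66)
rpb = 0.6445

0.6445


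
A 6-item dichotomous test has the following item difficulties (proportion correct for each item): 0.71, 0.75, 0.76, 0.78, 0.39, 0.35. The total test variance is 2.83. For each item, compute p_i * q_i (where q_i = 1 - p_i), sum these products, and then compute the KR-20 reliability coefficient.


For each item, compute p_i * q_i:
  Item 1: 0.71 * 0.29 = 0.2059
  Item 2: 0.75 * 0.25 = 0.1875
  Item 3: 0.76 * 0.24 = 0.1824
  Item 4: 0.78 * 0.22 = 0.1716
  Item 5: 0.39 * 0.61 = 0.2379
  Item 6: 0.35 * 0.65 = 0.2275
Sum(p_i * q_i) = 0.2059 + 0.1875 + 0.1824 + 0.1716 + 0.2379 + 0.2275 = 1.2128
KR-20 = (k/(k-1)) * (1 - Sum(p_i*q_i) / Var_total)
= (6/5) * (1 - 1.2128/2.83)
= 1.2 * 0.5714
KR-20 = 0.6857

0.6857


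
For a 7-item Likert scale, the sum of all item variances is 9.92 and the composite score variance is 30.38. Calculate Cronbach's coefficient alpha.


alpha = (k/(k-1)) * (1 - sum(si^2)/s_total^2)
= (7/6) * (1 - 9.92/30.38)
alpha = 0.7857

0.7857


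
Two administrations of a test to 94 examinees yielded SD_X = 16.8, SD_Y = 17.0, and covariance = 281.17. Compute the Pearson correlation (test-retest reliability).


r = cov(X,Y) / (SD_X * SD_Y)
r = 281.17 / (16.8 * 17.0)
r = 281.17 / 285.6
r = 0.9845

0.9845


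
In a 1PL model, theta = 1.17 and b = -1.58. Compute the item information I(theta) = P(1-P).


P = 1/(1+exp(-(1.17--1.58))) = 0.9399
I = P*(1-P) = 0.9399 * 0.0601
I = 0.0565

0.0565


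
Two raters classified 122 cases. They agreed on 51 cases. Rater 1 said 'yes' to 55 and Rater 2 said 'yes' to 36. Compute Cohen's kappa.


P_o = 51/122 = 0.418033
P_e = (55*36 + 67*86) / 14884 = 0.520156
kappa = (P_o - P_e) / (1 - P_e)
kappa = (0.418033 - 0.520156) / (1 - 0.520156)
kappa = -0.2128

-0.2128


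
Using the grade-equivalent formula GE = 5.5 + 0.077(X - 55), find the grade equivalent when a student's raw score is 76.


raw - median = 76 - 55 = 21
slope * diff = 0.077 * 21 = 1.617
GE = 5.5 + 1.617
GE = 7.117

7.117


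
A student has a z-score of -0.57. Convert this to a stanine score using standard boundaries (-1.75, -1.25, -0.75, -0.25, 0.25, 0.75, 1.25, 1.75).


Stanine boundaries: [-1.75, -1.25, -0.75, -0.25, 0.25, 0.75, 1.25, 1.75]
z = -0.57
Check each boundary:
  z >= -1.75 -> could be stanine 2
  z >= -1.25 -> could be stanine 3
  z >= -0.75 -> could be stanine 4
  z < -0.25
  z < 0.25
  z < 0.75
  z < 1.25
  z < 1.75
Highest qualifying boundary gives stanine = 4

4


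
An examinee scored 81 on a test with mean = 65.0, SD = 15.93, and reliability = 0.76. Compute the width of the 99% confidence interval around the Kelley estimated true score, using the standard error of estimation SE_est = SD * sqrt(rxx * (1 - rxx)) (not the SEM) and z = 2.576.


True score estimate = 0.76*81 + 0.24*65.0 = 77.16
SE_est = SD * sqrt(rxx * (1 - rxx)) = 15.93 * sqrt(0.76 * 0.24) = 15.93 * sqrt(0.1824) = 6.803434
CI = T_est +/- z * SE_est, so width = 2 * z * SE_est = 2 * 2.576 * 6.803434
Width = 35.0513

35.0513


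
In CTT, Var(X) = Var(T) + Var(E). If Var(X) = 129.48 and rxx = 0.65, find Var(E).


var_true = rxx * var_obs = 0.65 * 129.48 = 84.162
var_error = var_obs - var_true
var_error = 129.48 - 84.162
var_error = 45.318

45.318


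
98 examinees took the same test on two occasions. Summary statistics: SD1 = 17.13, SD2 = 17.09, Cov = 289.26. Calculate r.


r = cov(X,Y) / (SD_X * SD_Y)
r = 289.26 / (17.13 * 17.09)
r = 289.26 / 292.7517
r = 0.9881

0.9881


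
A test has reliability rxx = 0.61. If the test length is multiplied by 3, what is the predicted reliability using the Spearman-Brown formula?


r_new = (n * rxx) / (1 + (n-1) * rxx)
r_new = (3 * 0.61) / (1 + 2 * 0.61)
r_new = 1.83 / 2.22
r_new = 0.8243

0.8243


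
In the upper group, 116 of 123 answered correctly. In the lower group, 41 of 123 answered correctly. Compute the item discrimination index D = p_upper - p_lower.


p_upper = 116/123 = 0.9431
p_lower = 41/123 = 0.3333
D = 0.9431 - 0.3333 = 0.6098

0.6098


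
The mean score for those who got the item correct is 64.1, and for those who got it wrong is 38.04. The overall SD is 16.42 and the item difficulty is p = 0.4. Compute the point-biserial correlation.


q = 1 - p = 0.6
rpb = ((M1 - M0) / SD) * sqrt(p * q)
rpb = ((64.1 - 38.04) / 16.42) * sqrt(0.4 * 0.6)
rpb = 0.7775

0.7775


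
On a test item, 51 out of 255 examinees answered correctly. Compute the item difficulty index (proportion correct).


Item difficulty p = number correct / total examinees
p = 51 / 255
p = 0.2

0.2


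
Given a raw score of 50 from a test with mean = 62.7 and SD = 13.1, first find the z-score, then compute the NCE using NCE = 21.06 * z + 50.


z = (X - mean) / SD = (50 - 62.7) / 13.1
z = -12.7 / 13.1
z = -0.9695
NCE = NCE = 21.06z + 50
Carry z at full precision (z = -12.7 / 13.1) into the conversion:
NCE = 21.06 * (-12.7 / 13.1) + 50 = -267.462 / 13.1 + 50
NCE = -20.4169 + 50
NCE = 29.5831

29.5831


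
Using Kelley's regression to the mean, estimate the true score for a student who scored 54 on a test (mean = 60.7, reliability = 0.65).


T_est = rxx * X + (1 - rxx) * mean
T_est = 0.65 * 54 + 0.35 * 60.7
T_est = 35.1 + 21.245
T_est = 56.345

56.345


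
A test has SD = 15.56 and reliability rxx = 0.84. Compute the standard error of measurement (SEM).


SEM = SD * sqrt(1 - rxx)
SEM = 15.56 * sqrt(1 - 0.84)
SEM = 15.56 * sqrt(0.16) = 15.56 * 0.4
SEM = 6.224

6.224


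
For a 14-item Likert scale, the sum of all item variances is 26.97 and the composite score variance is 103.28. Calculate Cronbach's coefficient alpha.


alpha = (k/(k-1)) * (1 - sum(si^2)/s_total^2)
= (14/13) * (1 - 26.97/103.28)
alpha = 0.7957

0.7957


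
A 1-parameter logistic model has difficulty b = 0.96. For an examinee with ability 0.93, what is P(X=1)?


theta - b = 0.93 - 0.96 = -0.03
exp(-(theta - b)) = exp(0.03) = 1.0305
P = 1 / (1 + 1.0305)
P = 0.4925

0.4925


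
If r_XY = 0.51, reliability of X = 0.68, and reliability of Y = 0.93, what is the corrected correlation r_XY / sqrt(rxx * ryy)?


r_corrected = rxy / sqrt(rxx * ryy)
= 0.51 / sqrt(0.68 * 0.93)
= 0.51 / sqrt(0.6324)
= 0.51 / 0.795236
r_corrected = 0.6413

0.6413


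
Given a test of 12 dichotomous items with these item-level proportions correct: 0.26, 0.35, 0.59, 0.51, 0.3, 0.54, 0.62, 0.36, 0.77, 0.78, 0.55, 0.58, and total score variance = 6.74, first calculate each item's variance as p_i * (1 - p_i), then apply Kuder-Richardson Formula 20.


For each item, compute p_i * q_i:
  Item 1: 0.26 * 0.74 = 0.1924
  Item 2: 0.35 * 0.65 = 0.2275
  Item 3: 0.59 * 0.41 = 0.2419
  Item 4: 0.51 * 0.49 = 0.2499
  Item 5: 0.3 * 0.7 = 0.21
  Item 6: 0.54 * 0.46 = 0.2484
  Item 7: 0.62 * 0.38 = 0.2356
  Item 8: 0.36 * 0.64 = 0.2304
  Item 9: 0.77 * 0.23 = 0.1771
  Item 10: 0.78 * 0.22 = 0.1716
  Item 11: 0.55 * 0.45 = 0.2475
  Item 12: 0.58 * 0.42 = 0.2436
Sum(p_i * q_i) = 0.1924 + 0.2275 + 0.2419 + 0.2499 + 0.21 + 0.2484 + 0.2356 + 0.2304 + 0.1771 + 0.1716 + 0.2475 + 0.2436 = 2.6759
KR-20 = (k/(k-1)) * (1 - Sum(p_i*q_i) / Var_total)
= (12/11) * (1 - 2.6759/6.74)
= 1.0909 * 0.603
KR-20 = 0.6578

0.6578


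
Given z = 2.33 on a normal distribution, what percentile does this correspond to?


CDF(z) = 0.5 * (1 + erf(z/sqrt(2)))
erf(1.6476) = 0.9802
CDF = 0.9901
Percentile rank = 0.9901 * 100 = 99.01

99.01


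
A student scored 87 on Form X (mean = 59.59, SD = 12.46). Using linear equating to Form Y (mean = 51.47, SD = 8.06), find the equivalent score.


slope = SD_Y / SD_X = 8.06 / 12.46 ~ 0.6469
intercept = mean_Y - slope * mean_X = 51.47 - (8.06 / 12.46) * 59.59 ~ 12.923
Y = slope * X + intercept. To avoid rounding drift from the rounded slope/intercept, evaluate the equivalent form Y = mean_Y + SD_Y * (X - mean_X) / SD_X at full precision:
Y = 51.47 + 8.06 * (87 - 59.59) / 12.46
Y = 51.47 + 8.06 * 27.41 / 12.46
Y = 51.47 + 220.9246 / 12.46
Y = 51.47 + 17.7307
Y = 69.2007

69.2007


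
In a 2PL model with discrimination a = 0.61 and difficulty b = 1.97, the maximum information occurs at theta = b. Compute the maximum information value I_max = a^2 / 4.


For 2PL, max info at theta = b = 1.97
I_max = a^2 / 4 = 0.61^2 / 4
= 0.3721 / 4
I_max = 0.093

0.093


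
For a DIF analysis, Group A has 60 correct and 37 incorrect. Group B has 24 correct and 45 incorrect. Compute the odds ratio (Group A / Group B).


Odds_A = 60/37 = 1.6216
Odds_B = 24/45 = 0.5333
OR = Odds_A / Odds_B = 1.6216 / 0.5333
Exactly, OR = (60 * 45) / (37 * 24) = 2700 / 888
OR = 3.0405

3.0405


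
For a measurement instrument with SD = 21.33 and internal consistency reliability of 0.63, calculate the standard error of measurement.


SEM = SD * sqrt(1 - rxx)
SEM = 21.33 * sqrt(1 - 0.63)
SEM = 21.33 * sqrt(0.37) = 21.33 * 0.608276
SEM = 12.9745

12.9745


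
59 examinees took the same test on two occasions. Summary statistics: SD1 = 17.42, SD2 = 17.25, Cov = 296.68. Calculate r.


r = cov(X,Y) / (SD_X * SD_Y)
r = 296.68 / (17.42 * 17.25)
r = 296.68 / 300.495
r = 0.9873

0.9873


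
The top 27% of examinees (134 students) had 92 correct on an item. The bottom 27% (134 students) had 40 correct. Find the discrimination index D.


p_upper = 92/134 = 0.6866
p_lower = 40/134 = 0.2985
D = 0.6866 - 0.2985 = 0.3881

0.3881


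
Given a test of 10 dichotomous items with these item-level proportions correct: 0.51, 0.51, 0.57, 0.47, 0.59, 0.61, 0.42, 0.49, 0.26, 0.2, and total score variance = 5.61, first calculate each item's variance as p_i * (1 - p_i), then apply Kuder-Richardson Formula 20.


For each item, compute p_i * q_i:
  Item 1: 0.51 * 0.49 = 0.2499
  Item 2: 0.51 * 0.49 = 0.2499
  Item 3: 0.57 * 0.43 = 0.2451
  Item 4: 0.47 * 0.53 = 0.2491
  Item 5: 0.59 * 0.41 = 0.2419
  Item 6: 0.61 * 0.39 = 0.2379
  Item 7: 0.42 * 0.58 = 0.2436
  Item 8: 0.49 * 0.51 = 0.2499
  Item 9: 0.26 * 0.74 = 0.1924
  Item 10: 0.2 * 0.8 = 0.16
Sum(p_i * q_i) = 0.2499 + 0.2499 + 0.2451 + 0.2491 + 0.2419 + 0.2379 + 0.2436 + 0.2499 + 0.1924 + 0.16 = 2.3197
KR-20 = (k/(k-1)) * (1 - Sum(p_i*q_i) / Var_total)
= (10/9) * (1 - 2.3197/5.61)
= 1.1111 * 0.5865
KR-20 = 0.6517

0.6517


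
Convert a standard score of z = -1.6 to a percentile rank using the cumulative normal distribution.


CDF(z) = 0.5 * (1 + erf(z/sqrt(2)))
erf(-1.1314) = -0.8904
CDF = 0.0548
Percentile rank = 0.0548 * 100 = 5.48

5.48


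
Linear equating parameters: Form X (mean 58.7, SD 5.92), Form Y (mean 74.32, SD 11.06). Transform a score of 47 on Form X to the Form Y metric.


slope = SD_Y / SD_X = 11.06 / 5.92 ~ 1.8682
intercept = mean_Y - slope * mean_X = 74.32 - (11.06 / 5.92) * 58.7 ~ -35.3459
Y = slope * X + intercept. To avoid rounding drift from the rounded slope/intercept, evaluate the equivalent form Y = mean_Y + SD_Y * (X - mean_X) / SD_X at full precision:
Y = 74.32 + 11.06 * (47 - 58.7) / 5.92
Y = 74.32 - 11.06 * 11.7 / 5.92
Y = 74.32 - 129.402 / 5.92
Y = 74.32 - 21.8584
Y = 52.4616

52.4616


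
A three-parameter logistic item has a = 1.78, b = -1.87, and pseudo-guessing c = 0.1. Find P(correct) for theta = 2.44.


logit = 1.78*(2.44 - -1.87) = 7.6718
P* = 1/(1 + exp(-7.6718)) = 0.9995
P = 0.1 + (1 - 0.1) * 0.9995
P = 0.9996

0.9996


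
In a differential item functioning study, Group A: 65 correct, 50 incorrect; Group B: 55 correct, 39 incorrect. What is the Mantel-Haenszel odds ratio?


Odds_A = 65/50 = 1.3
Odds_B = 55/39 = 1.4103
OR = Odds_A / Odds_B = 1.3 / 1.4103
Exactly, OR = (65 * 39) / (50 * 55) = 2535 / 2750
OR = 0.9218

0.9218


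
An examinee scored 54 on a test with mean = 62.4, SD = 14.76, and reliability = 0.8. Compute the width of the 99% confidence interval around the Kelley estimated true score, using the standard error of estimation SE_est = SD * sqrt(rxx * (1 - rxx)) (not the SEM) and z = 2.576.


True score estimate = 0.8*54 + 0.2*62.4 = 55.68
SE_est = SD * sqrt(rxx * (1 - rxx)) = 14.76 * sqrt(0.8 * 0.2) = 14.76 * sqrt(0.16) = 5.904
CI = T_est +/- z * SE_est, so width = 2 * z * SE_est = 2 * 2.576 * 5.904
Width = 30.4174

30.4174


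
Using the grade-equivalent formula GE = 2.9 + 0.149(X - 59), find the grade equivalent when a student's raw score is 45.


raw - median = 45 - 59 = -14
slope * diff = 0.149 * -14 = -2.086
GE = 2.9 + -2.086
GE = 0.814

0.814


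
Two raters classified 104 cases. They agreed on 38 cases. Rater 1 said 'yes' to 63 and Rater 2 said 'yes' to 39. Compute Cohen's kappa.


P_o = 38/104 = 0.365385
P_e = (63*39 + 41*65) / 10816 = 0.473558
kappa = (P_o - P_e) / (1 - P_e)
kappa = (0.365385 - 0.473558) / (1 - 0.473558)
kappa = -0.2055

-0.2055


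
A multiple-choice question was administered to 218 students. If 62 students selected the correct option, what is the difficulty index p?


Item difficulty p = number correct / total examinees
p = 62 / 218
p = 0.2844

0.2844


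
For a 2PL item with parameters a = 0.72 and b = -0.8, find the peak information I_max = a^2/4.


For 2PL, max info at theta = b = -0.8
I_max = a^2 / 4 = 0.72^2 / 4
= 0.5184 / 4
I_max = 0.1296

0.1296


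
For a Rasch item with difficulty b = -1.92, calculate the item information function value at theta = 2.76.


P = 1/(1+exp(-(2.76--1.92))) = 0.9908
I = P*(1-P) = 0.9908 * 0.0092
I = 0.0091

0.0091


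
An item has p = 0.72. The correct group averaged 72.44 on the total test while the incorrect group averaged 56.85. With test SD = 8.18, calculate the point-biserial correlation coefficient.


q = 1 - p = 0.28
rpb = ((M1 - M0) / SD) * sqrt(p * q)
rpb = ((72.44 - 56.85) / 8.18) * sqrt(0.72 * 0.28)
rpb = 0.8557

0.8557


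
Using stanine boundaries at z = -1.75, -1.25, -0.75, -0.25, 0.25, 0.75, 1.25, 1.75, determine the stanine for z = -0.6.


Stanine boundaries: [-1.75, -1.25, -0.75, -0.25, 0.25, 0.75, 1.25, 1.75]
z = -0.6
Check each boundary:
  z >= -1.75 -> could be stanine 2
  z >= -1.25 -> could be stanine 3
  z >= -0.75 -> could be stanine 4
  z < -0.25
  z < 0.25
  z < 0.75
  z < 1.25
  z < 1.75
Highest qualifying boundary gives stanine = 4

4


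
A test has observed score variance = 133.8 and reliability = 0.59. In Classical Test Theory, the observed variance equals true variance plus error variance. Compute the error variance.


var_true = rxx * var_obs = 0.59 * 133.8 = 78.942
var_error = var_obs - var_true
var_error = 133.8 - 78.942
var_error = 54.858

54.858


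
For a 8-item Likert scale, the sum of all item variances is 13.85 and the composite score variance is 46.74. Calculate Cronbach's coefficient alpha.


alpha = (k/(k-1)) * (1 - sum(si^2)/s_total^2)
= (8/7) * (1 - 13.85/46.74)
alpha = 0.8042

0.8042


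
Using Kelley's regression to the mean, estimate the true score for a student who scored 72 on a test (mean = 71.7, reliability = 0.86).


T_est = rxx * X + (1 - rxx) * mean
T_est = 0.86 * 72 + 0.14 * 71.7
T_est = 61.92 + 10.038
T_est = 71.958

71.958


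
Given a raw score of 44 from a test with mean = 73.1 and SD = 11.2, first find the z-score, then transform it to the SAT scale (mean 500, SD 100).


z = (X - mean) / SD = (44 - 73.1) / 11.2
z = -29.1 / 11.2
z = -2.5982
SAT-scale = SAT = 500 + 100z
Carry z at full precision (z = -29.1 / 11.2) into the conversion:
SAT-scale = 500 + 100 * (-29.1 / 11.2) = 500 + -2910 / 11.2
SAT-scale = 500 + -259.8214
SAT-scale = 240.1786

240.1786


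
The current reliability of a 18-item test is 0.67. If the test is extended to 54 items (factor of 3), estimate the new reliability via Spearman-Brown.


r_new = (n * rxx) / (1 + (n-1) * rxx)
r_new = (3 * 0.67) / (1 + 2 * 0.67)
r_new = 2.01 / 2.34
r_new = 0.859

0.859


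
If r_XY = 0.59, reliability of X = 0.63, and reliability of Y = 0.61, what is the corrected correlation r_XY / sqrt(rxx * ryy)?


r_corrected = rxy / sqrt(rxx * ryy)
= 0.59 / sqrt(0.63 * 0.61)
= 0.59 / sqrt(0.3843)
= 0.59 / 0.619919
r_corrected = 0.9517

0.9517


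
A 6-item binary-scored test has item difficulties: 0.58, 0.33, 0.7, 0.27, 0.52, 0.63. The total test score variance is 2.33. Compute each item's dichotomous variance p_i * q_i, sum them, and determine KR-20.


For each item, compute p_i * q_i:
  Item 1: 0.58 * 0.42 = 0.2436
  Item 2: 0.33 * 0.67 = 0.2211
  Item 3: 0.7 * 0.3 = 0.21
  Item 4: 0.27 * 0.73 = 0.1971
  Item 5: 0.52 * 0.48 = 0.2496
  Item 6: 0.63 * 0.37 = 0.2331
Sum(p_i * q_i) = 0.2436 + 0.2211 + 0.21 + 0.1971 + 0.2496 + 0.2331 = 1.3545
KR-20 = (k/(k-1)) * (1 - Sum(p_i*q_i) / Var_total)
= (6/5) * (1 - 1.3545/2.33)
= 1.2 * 0.4187
KR-20 = 0.5024

0.5024


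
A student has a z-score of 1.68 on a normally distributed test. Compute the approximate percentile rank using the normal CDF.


CDF(z) = 0.5 * (1 + erf(z/sqrt(2)))
erf(1.1879) = 0.907
CDF = 0.9535
Percentile rank = 0.9535 * 100 = 95.35

95.35


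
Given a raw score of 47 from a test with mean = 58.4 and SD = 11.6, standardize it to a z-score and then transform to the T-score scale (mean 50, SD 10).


z = (X - mean) / SD = (47 - 58.4) / 11.6
z = -11.4 / 11.6
z = -0.9828
T-score = T = 50 + 10z
Carry z at full precision (z = -11.4 / 11.6) into the conversion:
T-score = 50 + 10 * (-11.4 / 11.6) = 50 + -114 / 11.6
T-score = 50 + -9.8276
T-score = 40.1724

40.1724


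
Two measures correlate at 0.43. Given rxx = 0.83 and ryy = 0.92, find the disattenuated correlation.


r_corrected = rxy / sqrt(rxx * ryy)
= 0.43 / sqrt(0.83 * 0.92)
= 0.43 / sqrt(0.7636)
= 0.43 / 0.873842
r_corrected = 0.4921

0.4921


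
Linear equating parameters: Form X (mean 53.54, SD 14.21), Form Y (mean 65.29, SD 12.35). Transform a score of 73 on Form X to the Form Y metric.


slope = SD_Y / SD_X = 12.35 / 14.21 ~ 0.8691
intercept = mean_Y - slope * mean_X = 65.29 - (12.35 / 14.21) * 53.54 ~ 18.7581
Y = slope * X + intercept. To avoid rounding drift from the rounded slope/intercept, evaluate the equivalent form Y = mean_Y + SD_Y * (X - mean_X) / SD_X at full precision:
Y = 65.29 + 12.35 * (73 - 53.54) / 14.21
Y = 65.29 + 12.35 * 19.46 / 14.21
Y = 65.29 + 240.331 / 14.21
Y = 65.29 + 16.9128
Y = 82.2028

82.2028


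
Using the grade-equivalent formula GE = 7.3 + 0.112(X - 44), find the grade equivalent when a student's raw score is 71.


raw - median = 71 - 44 = 27
slope * diff = 0.112 * 27 = 3.024
GE = 7.3 + 3.024
GE = 10.324

10.324


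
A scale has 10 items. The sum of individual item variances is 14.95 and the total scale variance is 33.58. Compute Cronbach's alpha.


alpha = (k/(k-1)) * (1 - sum(si^2)/s_total^2)
= (10/9) * (1 - 14.95/33.58)
alpha = 0.6164

0.6164


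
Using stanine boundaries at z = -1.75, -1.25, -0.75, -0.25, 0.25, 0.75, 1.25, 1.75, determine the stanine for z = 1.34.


Stanine boundaries: [-1.75, -1.25, -0.75, -0.25, 0.25, 0.75, 1.25, 1.75]
z = 1.34
Check each boundary:
  z >= -1.75 -> could be stanine 2
  z >= -1.25 -> could be stanine 3
  z >= -0.75 -> could be stanine 4
  z >= -0.25 -> could be stanine 5
  z >= 0.25 -> could be stanine 6
  z >= 0.75 -> could be stanine 7
  z >= 1.25 -> could be stanine 8
  z < 1.75
Highest qualifying boundary gives stanine = 8

8


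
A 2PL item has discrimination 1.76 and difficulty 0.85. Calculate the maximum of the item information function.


For 2PL, max info at theta = b = 0.85
I_max = a^2 / 4 = 1.76^2 / 4
= 3.0976 / 4
I_max = 0.7744

0.7744


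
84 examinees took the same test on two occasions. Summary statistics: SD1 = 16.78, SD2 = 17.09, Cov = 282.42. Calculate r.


r = cov(X,Y) / (SD_X * SD_Y)
r = 282.42 / (16.78 * 17.09)
r = 282.42 / 286.7702
r = 0.9848

0.9848


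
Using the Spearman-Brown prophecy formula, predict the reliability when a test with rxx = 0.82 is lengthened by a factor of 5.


r_new = (n * rxx) / (1 + (n-1) * rxx)
r_new = (5 * 0.82) / (1 + 4 * 0.82)
r_new = 4.1 / 4.28
r_new = 0.9579

0.9579


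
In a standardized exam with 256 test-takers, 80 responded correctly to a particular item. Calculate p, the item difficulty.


Item difficulty p = number correct / total examinees
p = 80 / 256
p = 0.3125

0.3125


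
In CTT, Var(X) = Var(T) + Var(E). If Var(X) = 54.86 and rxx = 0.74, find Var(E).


var_true = rxx * var_obs = 0.74 * 54.86 = 40.5964
var_error = var_obs - var_true
var_error = 54.86 - 40.5964
var_error = 14.2636

14.2636


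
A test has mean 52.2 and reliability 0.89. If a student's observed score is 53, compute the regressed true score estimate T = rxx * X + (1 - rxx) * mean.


T_est = rxx * X + (1 - rxx) * mean
T_est = 0.89 * 53 + 0.11 * 52.2
T_est = 47.17 + 5.742
T_est = 52.912

52.912


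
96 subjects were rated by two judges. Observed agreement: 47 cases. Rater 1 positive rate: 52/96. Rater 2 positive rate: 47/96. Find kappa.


P_o = 47/96 = 0.489583
P_e = (52*47 + 44*49) / 9216 = 0.499132
kappa = (P_o - P_e) / (1 - P_e)
kappa = (0.489583 - 0.499132) / (1 - 0.499132)
kappa = -0.0191

-0.0191


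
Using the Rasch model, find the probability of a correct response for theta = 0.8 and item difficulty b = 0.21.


theta - b = 0.8 - 0.21 = 0.59
exp(-(theta - b)) = exp(-0.59) = 0.5543
P = 1 / (1 + 0.5543)
P = 0.6434

0.6434


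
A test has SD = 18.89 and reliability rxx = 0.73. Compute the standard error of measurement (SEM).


SEM = SD * sqrt(1 - rxx)
SEM = 18.89 * sqrt(1 - 0.73)
SEM = 18.89 * sqrt(0.27) = 18.89 * 0.519615
SEM = 9.8155

9.8155


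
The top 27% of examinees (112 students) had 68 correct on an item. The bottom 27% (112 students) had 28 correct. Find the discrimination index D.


p_upper = 68/112 = 0.6071
p_lower = 28/112 = 0.25
D = 0.6071 - 0.25 = 0.3571

0.3571


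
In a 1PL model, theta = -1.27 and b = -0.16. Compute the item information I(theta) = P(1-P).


P = 1/(1+exp(-(-1.27--0.16))) = 0.2479
I = P*(1-P) = 0.2479 * 0.7521
I = 0.1864

0.1864


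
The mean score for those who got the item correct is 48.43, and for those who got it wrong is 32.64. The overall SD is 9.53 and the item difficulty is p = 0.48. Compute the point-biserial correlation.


q = 1 - p = 0.52
rpb = ((M1 - M0) / SD) * sqrt(p * q)
rpb = ((48.43 - 32.64) / 9.53) * sqrt(0.48 * 0.52)
rpb = 0.8278

0.8278


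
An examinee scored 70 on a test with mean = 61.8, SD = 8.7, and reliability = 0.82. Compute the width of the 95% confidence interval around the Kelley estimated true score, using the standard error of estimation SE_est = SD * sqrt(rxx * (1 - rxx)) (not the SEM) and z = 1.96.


True score estimate = 0.82*70 + 0.18*61.8 = 68.524
SE_est = SD * sqrt(rxx * (1 - rxx)) = 8.7 * sqrt(0.82 * 0.18) = 8.7 * sqrt(0.1476) = 3.342431
CI = T_est +/- z * SE_est, so width = 2 * z * SE_est = 2 * 1.96 * 3.342431
Width = 13.1023

13.1023


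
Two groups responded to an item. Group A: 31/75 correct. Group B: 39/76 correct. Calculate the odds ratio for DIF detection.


Odds_A = 31/44 = 0.7045
Odds_B = 39/37 = 1.0541
OR = Odds_A / Odds_B = 0.7045 / 1.0541
Exactly, OR = (31 * 37) / (44 * 39) = 1147 / 1716
OR = 0.6684

0.6684


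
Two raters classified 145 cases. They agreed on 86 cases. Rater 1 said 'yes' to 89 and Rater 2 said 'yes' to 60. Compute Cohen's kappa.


P_o = 86/145 = 0.593103
P_e = (89*60 + 56*85) / 21025 = 0.48038
kappa = (P_o - P_e) / (1 - P_e)
kappa = (0.593103 - 0.48038) / (1 - 0.48038)
kappa = 0.2169

0.2169


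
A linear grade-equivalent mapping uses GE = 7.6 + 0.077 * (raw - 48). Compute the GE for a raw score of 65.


raw - median = 65 - 48 = 17
slope * diff = 0.077 * 17 = 1.309
GE = 7.6 + 1.309
GE = 8.909

8.909


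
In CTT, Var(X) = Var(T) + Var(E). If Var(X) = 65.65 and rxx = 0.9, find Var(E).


var_true = rxx * var_obs = 0.9 * 65.65 = 59.085
var_error = var_obs - var_true
var_error = 65.65 - 59.085
var_error = 6.565

6.565


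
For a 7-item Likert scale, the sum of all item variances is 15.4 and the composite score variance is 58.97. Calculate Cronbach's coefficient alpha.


alpha = (k/(k-1)) * (1 - sum(si^2)/s_total^2)
= (7/6) * (1 - 15.4/58.97)
alpha = 0.862

0.862


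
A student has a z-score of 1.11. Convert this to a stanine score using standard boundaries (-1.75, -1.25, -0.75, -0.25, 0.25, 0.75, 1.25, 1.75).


Stanine boundaries: [-1.75, -1.25, -0.75, -0.25, 0.25, 0.75, 1.25, 1.75]
z = 1.11
Check each boundary:
  z >= -1.75 -> could be stanine 2
  z >= -1.25 -> could be stanine 3
  z >= -0.75 -> could be stanine 4
  z >= -0.25 -> could be stanine 5
  z >= 0.25 -> could be stanine 6
  z >= 0.75 -> could be stanine 7
  z < 1.25
  z < 1.75
Highest qualifying boundary gives stanine = 7

7


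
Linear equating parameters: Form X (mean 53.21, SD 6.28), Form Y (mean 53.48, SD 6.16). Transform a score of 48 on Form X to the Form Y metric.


slope = SD_Y / SD_X = 6.16 / 6.28 ~ 0.9809
intercept = mean_Y - slope * mean_X = 53.48 - (6.16 / 6.28) * 53.21 ~ 1.2868
Y = slope * X + intercept. To avoid rounding drift from the rounded slope/intercept, evaluate the equivalent form Y = mean_Y + SD_Y * (X - mean_X) / SD_X at full precision:
Y = 53.48 + 6.16 * (48 - 53.21) / 6.28
Y = 53.48 - 6.16 * 5.21 / 6.28
Y = 53.48 - 32.0936 / 6.28
Y = 53.48 - 5.1104
Y = 48.3696

48.3696


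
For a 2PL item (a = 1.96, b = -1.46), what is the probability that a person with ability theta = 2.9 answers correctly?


a*(theta - b) = 1.96 * (2.9 - -1.46) = 8.5456
exp(-8.5456) = 0.0002
P = 1 / (1 + 0.0002)
P = 0.9998

0.9998


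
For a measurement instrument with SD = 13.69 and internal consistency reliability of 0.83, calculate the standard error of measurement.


SEM = SD * sqrt(1 - rxx)
SEM = 13.69 * sqrt(1 - 0.83)
SEM = 13.69 * sqrt(0.17) = 13.69 * 0.412311
SEM = 5.6445

5.6445


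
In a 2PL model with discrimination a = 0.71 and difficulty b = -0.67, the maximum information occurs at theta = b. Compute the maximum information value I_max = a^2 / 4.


For 2PL, max info at theta = b = -0.67
I_max = a^2 / 4 = 0.71^2 / 4
= 0.5041 / 4
I_max = 0.126

0.126


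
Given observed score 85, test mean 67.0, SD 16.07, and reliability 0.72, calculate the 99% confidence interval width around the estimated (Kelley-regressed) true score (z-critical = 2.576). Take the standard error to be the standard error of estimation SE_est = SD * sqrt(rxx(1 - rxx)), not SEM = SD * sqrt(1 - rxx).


True score estimate = 0.72*85 + 0.28*67.0 = 79.96
SE_est = SD * sqrt(rxx * (1 - rxx)) = 16.07 * sqrt(0.72 * 0.28) = 16.07 * sqrt(0.2016) = 7.215412
CI = T_est +/- z * SE_est, so width = 2 * z * SE_est = 2 * 2.576 * 7.215412
Width = 37.1738

37.1738


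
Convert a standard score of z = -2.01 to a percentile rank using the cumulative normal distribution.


CDF(z) = 0.5 * (1 + erf(z/sqrt(2)))
erf(-1.4213) = -0.9556
CDF = 0.0222
Percentile rank = 0.0222 * 100 = 2.22

2.22


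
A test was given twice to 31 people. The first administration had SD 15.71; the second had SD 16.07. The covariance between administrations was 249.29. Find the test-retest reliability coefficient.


r = cov(X,Y) / (SD_X * SD_Y)
r = 249.29 / (15.71 * 16.07)
r = 249.29 / 252.4597
r = 0.9874

0.9874


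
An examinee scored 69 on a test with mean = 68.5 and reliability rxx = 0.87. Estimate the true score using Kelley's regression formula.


T_est = rxx * X + (1 - rxx) * mean
T_est = 0.87 * 69 + 0.13 * 68.5
T_est = 60.03 + 8.905
T_est = 68.935

68.935


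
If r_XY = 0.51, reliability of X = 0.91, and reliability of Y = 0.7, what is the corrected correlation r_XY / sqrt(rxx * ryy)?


r_corrected = rxy / sqrt(rxx * ryy)
= 0.51 / sqrt(0.91 * 0.7)
= 0.51 / sqrt(0.637)
= 0.51 / 0.798123
r_corrected = 0.639

0.639


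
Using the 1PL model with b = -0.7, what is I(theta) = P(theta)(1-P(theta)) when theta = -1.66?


P = 1/(1+exp(-(-1.66--0.7))) = 0.2769
I = P*(1-P) = 0.2769 * 0.7231
I = 0.2002

0.2002


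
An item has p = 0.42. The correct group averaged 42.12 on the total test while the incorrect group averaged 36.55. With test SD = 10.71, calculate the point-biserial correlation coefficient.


q = 1 - p = 0.58
rpb = ((M1 - M0) / SD) * sqrt(p * q)
rpb = ((42.12 - 36.55) / 10.71) * sqrt(0.42 * 0.58)
rpb = 0.2567

0.2567


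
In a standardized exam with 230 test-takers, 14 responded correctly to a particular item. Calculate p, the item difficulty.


Item difficulty p = number correct / total examinees
p = 14 / 230
p = 0.0609

0.0609


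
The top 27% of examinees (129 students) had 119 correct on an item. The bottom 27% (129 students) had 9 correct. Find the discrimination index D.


p_upper = 119/129 = 0.9225
p_lower = 9/129 = 0.0698
D = 0.9225 - 0.0698 = 0.8527

0.8527


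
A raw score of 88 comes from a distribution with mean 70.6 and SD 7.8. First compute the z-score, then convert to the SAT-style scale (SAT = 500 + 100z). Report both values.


z = (X - mean) / SD = (88 - 70.6) / 7.8
z = 17.4 / 7.8
z = 2.2308
SAT-scale = SAT = 500 + 100z
Carry z at full precision (z = 17.4 / 7.8) into the conversion:
SAT-scale = 500 + 100 * (17.4 / 7.8) = 500 + 1740 / 7.8
SAT-scale = 500 + 223.0769
SAT-scale = 723.0769

723.0769


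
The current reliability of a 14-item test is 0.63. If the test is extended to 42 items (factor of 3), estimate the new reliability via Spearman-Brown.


r_new = (n * rxx) / (1 + (n-1) * rxx)
r_new = (3 * 0.63) / (1 + 2 * 0.63)
r_new = 1.89 / 2.26
r_new = 0.8363

0.8363


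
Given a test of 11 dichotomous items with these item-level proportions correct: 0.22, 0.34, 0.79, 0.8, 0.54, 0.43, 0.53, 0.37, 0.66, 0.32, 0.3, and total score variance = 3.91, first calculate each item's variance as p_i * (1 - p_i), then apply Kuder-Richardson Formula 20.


For each item, compute p_i * q_i:
  Item 1: 0.22 * 0.78 = 0.1716
  Item 2: 0.34 * 0.66 = 0.2244
  Item 3: 0.79 * 0.21 = 0.1659
  Item 4: 0.8 * 0.2 = 0.16
  Item 5: 0.54 * 0.46 = 0.2484
  Item 6: 0.43 * 0.57 = 0.2451
  Item 7: 0.53 * 0.47 = 0.2491
  Item 8: 0.37 * 0.63 = 0.2331
  Item 9: 0.66 * 0.34 = 0.2244
  Item 10: 0.32 * 0.68 = 0.2176
  Item 11: 0.3 * 0.7 = 0.21
Sum(p_i * q_i) = 0.1716 + 0.2244 + 0.1659 + 0.16 + 0.2484 + 0.2451 + 0.2491 + 0.2331 + 0.2244 + 0.2176 + 0.21 = 2.3496
KR-20 = (k/(k-1)) * (1 - Sum(p_i*q_i) / Var_total)
= (11/10) * (1 - 2.3496/3.91)
= 1.1 * 0.3991
KR-20 = 0.439

0.439


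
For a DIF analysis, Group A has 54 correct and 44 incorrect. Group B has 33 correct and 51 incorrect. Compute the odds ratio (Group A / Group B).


Odds_A = 54/44 = 1.2273
Odds_B = 33/51 = 0.6471
OR = Odds_A / Odds_B = 1.2273 / 0.6471
Exactly, OR = (54 * 51) / (44 * 33) = 2754 / 1452
OR = 1.8967

1.8967


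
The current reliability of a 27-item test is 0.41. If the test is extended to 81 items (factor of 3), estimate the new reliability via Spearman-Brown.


r_new = (n * rxx) / (1 + (n-1) * rxx)
r_new = (3 * 0.41) / (1 + 2 * 0.41)
r_new = 1.23 / 1.82
r_new = 0.6758

0.6758


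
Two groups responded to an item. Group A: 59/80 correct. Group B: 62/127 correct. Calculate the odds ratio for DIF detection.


Odds_A = 59/21 = 2.8095
Odds_B = 62/65 = 0.9538
OR = Odds_A / Odds_B = 2.8095 / 0.9538
Exactly, OR = (59 * 65) / (21 * 62) = 3835 / 1302
OR = 2.9455

2.9455


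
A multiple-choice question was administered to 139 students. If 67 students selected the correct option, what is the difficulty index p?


Item difficulty p = number correct / total examinees
p = 67 / 139
p = 0.482

0.482


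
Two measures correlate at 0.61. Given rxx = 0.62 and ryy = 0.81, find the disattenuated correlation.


r_corrected = rxy / sqrt(rxx * ryy)
= 0.61 / sqrt(0.62 * 0.81)
= 0.61 / sqrt(0.5022)
= 0.61 / 0.708661
r_corrected = 0.8608

0.8608


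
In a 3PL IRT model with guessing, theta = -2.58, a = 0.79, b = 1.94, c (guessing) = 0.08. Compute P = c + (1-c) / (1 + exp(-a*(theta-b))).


logit = 0.79*(-2.58 - 1.94) = -3.5708
P* = 1/(1 + exp(--3.5708)) = 0.0274
P = 0.08 + (1 - 0.08) * 0.0274
P = 0.1052

0.1052


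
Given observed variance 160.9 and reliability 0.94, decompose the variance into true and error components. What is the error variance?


var_true = rxx * var_obs = 0.94 * 160.9 = 151.246
var_error = var_obs - var_true
var_error = 160.9 - 151.246
var_error = 9.654

9.654


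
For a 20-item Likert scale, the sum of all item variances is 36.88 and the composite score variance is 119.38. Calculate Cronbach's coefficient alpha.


alpha = (k/(k-1)) * (1 - sum(si^2)/s_total^2)
= (20/19) * (1 - 36.88/119.38)
alpha = 0.7274

0.7274


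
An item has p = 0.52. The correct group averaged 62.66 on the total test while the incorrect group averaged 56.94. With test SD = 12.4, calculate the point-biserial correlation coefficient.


q = 1 - p = 0.48
rpb = ((M1 - M0) / SD) * sqrt(p * q)
rpb = ((62.66 - 56.94) / 12.4) * sqrt(0.52 * 0.48)
rpb = 0.2305

0.2305


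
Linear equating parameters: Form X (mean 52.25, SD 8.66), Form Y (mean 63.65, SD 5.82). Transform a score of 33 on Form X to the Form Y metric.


slope = SD_Y / SD_X = 5.82 / 8.66 ~ 0.6721
intercept = mean_Y - slope * mean_X = 63.65 - (5.82 / 8.66) * 52.25 ~ 28.5351
Y = slope * X + intercept. To avoid rounding drift from the rounded slope/intercept, evaluate the equivalent form Y = mean_Y + SD_Y * (X - mean_X) / SD_X at full precision:
Y = 63.65 + 5.82 * (33 - 52.25) / 8.66
Y = 63.65 - 5.82 * 19.25 / 8.66
Y = 63.65 - 112.035 / 8.66
Y = 63.65 - 12.9371
Y = 50.7129

50.7129


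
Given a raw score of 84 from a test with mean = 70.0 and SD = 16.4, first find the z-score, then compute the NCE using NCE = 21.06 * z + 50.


z = (X - mean) / SD = (84 - 70.0) / 16.4
z = 14.0 / 16.4
z = 0.8537
NCE = NCE = 21.06z + 50
Carry z at full precision (z = 14.0 / 16.4) into the conversion:
NCE = 21.06 * (14.0 / 16.4) + 50 = 294.84 / 16.4 + 50
NCE = 17.978 + 50
NCE = 67.978

67.978
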